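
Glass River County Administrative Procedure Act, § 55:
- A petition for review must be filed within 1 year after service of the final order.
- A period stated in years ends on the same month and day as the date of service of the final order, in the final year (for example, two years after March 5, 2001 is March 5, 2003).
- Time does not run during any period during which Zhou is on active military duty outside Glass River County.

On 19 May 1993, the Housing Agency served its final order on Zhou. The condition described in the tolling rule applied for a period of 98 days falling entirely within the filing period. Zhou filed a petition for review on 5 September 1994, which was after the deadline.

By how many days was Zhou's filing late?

11 days

1 year after 19 May 1993 is May 19, 1994.
Tolling adds 98 days: May 19, 1994 + 98 days = August 25, 1994.
The deadline is August 25, 1994; from August 25, 1994 to September 5, 1994 is 11 days.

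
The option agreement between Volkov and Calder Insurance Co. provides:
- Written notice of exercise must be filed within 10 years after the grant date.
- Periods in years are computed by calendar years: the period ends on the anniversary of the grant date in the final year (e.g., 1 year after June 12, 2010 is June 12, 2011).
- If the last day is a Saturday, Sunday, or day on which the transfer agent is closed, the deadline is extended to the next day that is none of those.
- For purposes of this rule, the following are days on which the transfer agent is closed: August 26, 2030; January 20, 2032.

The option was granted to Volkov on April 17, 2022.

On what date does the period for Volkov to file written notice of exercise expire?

April 19, 2032

10 years after April 17, 2022 is April 17, 2032.
April 17, 2032 is Saturday; April 18, 2032 is Sunday. The next qualifying day is April 19, 2032.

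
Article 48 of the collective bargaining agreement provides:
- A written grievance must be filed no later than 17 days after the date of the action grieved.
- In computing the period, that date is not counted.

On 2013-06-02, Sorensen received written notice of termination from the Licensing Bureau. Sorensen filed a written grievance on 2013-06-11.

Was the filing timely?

17 days after 2013-06-02 is June 19, 2013.
The deadline is June 19, 2013; the filing on June 11, 2013 is on or before that date.

Yes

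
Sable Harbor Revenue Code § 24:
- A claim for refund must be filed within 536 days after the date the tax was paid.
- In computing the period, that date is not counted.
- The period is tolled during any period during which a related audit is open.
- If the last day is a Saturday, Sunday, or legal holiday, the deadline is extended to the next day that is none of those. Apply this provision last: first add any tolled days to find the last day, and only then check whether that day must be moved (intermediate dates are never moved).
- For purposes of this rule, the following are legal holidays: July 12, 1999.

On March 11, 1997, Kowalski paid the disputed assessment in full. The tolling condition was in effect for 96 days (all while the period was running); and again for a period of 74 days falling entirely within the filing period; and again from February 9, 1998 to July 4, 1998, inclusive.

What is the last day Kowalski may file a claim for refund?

July 13, 1999

536 days after March 11, 1997 is August 29, 1998.
Tolling adds 96 days: August 29, 1998 + 96 days = December 3, 1998.
Tolling adds 74 days: December 3, 1998 + 74 days = February 15, 1999.
From February 9, 1998 through July 4, 1998 inclusive is 146 days; tolling adds 146 days: February 15, 1999 + 146 days = July 11, 1999.
July 11, 1999 is Sunday; July 12, 1999 is a listed holiday. The next qualifying day is July 13, 1999.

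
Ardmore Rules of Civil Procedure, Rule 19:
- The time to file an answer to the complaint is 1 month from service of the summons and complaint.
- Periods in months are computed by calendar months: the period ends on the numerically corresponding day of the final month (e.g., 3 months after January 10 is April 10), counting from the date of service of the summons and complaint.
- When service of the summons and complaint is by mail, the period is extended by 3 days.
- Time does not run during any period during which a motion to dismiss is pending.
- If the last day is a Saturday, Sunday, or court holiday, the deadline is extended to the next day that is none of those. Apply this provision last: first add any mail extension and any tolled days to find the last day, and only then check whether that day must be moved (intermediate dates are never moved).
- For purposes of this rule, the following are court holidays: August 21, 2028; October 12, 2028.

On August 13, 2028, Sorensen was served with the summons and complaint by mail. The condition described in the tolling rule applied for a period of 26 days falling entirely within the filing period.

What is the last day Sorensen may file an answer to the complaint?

1 month after August 13, 2028 is September 13, 2028.
Service was by mail, adding 3 days: September 13, 2028 + 3 days = September 16, 2028.
Tolling adds 26 days: September 16, 2028 + 26 days = October 12, 2028.
October 12, 2028 is a listed holiday. The next qualifying day is October 13, 2028.

October 13, 2028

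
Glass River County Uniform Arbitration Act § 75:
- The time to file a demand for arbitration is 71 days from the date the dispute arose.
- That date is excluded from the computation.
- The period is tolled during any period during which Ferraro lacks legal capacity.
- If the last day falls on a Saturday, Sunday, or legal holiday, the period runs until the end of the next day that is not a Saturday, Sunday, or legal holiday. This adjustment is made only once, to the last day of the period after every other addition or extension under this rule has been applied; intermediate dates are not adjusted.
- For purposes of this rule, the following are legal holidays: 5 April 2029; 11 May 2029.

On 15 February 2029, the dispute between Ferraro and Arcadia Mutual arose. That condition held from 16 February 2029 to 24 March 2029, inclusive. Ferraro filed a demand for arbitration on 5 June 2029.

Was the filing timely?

71 days after 15 February 2029 is April 27, 2029.
From February 16, 2029 through March 24, 2029 inclusive is 37 days; tolling adds 37 days: April 27, 2029 + 37 days = June 3, 2029.
June 3, 2029 is Sunday. The next qualifying day is June 4, 2029.
The deadline is June 4, 2029; the filing on June 5, 2029 is after that date.

No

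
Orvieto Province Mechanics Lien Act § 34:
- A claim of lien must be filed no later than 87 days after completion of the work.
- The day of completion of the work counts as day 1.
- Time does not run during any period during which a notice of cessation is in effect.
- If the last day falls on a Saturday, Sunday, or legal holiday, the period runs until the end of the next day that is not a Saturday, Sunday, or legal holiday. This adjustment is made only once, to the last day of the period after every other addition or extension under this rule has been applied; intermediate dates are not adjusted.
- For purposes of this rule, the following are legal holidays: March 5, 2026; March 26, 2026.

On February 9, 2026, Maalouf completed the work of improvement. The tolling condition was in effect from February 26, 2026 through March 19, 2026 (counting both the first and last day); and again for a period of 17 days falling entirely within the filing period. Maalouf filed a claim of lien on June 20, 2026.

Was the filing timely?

No

Counting February 9, 2026 as day 1, day 87 is May 6, 2026.
From February 26, 2026 through March 19, 2026 inclusive is 22 days; tolling adds 22 days: May 6, 2026 + 22 days = May 28, 2026.
Tolling adds 17 days: May 28, 2026 + 17 days = June 14, 2026.
June 14, 2026 is Sunday. The next qualifying day is June 15, 2026.
The deadline is June 15, 2026; the filing on June 20, 2026 is after that date.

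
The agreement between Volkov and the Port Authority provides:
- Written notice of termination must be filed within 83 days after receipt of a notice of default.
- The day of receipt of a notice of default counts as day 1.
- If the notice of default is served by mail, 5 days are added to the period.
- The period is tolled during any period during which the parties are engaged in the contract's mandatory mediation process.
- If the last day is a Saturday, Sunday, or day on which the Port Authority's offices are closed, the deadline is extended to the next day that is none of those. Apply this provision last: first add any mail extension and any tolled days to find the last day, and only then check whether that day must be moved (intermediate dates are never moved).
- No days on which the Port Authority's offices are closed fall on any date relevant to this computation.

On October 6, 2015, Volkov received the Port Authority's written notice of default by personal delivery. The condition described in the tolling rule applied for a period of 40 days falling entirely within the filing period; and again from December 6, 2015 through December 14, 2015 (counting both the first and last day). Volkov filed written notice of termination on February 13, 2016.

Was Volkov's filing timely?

Yes

Counting October 6, 2015 as day 1, day 83 is December 27, 2015.
Service was not by mail, so no mail extension applies.
Tolling adds 40 days: December 27, 2015 + 40 days = February 5, 2016.
From December 6, 2015 through December 14, 2015 inclusive is 9 days; tolling adds 9 days: February 5, 2016 + 9 days = February 14, 2016.
February 14, 2016 is Sunday. The next qualifying day is February 15, 2016.
The deadline is February 15, 2016; the filing on February 13, 2016 is on or before that date.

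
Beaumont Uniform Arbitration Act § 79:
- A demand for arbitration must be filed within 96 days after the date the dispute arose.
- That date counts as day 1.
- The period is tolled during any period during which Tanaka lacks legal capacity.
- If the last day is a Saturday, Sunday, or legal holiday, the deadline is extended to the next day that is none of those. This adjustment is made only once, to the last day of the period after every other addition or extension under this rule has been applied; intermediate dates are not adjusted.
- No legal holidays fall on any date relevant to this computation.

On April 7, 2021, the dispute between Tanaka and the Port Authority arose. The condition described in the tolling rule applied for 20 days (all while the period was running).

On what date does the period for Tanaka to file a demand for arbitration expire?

August 2, 2021

Counting April 7, 2021 as day 1, day 96 is July 11, 2021.
Tolling adds 20 days: July 11, 2021 + 20 days = July 31, 2021.
July 31, 2021 is Saturday; August 1, 2021 is Sunday. The next qualifying day is August 2, 2021.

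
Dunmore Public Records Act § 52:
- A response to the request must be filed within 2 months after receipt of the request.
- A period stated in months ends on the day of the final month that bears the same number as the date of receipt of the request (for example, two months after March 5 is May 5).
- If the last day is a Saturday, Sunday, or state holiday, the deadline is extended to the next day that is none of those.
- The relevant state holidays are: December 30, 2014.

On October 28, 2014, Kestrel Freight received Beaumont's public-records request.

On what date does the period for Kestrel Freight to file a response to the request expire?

2 months after October 28, 2014 is December 28, 2014.
December 28, 2014 is Sunday. The next qualifying day is December 29, 2014.

December 29, 2014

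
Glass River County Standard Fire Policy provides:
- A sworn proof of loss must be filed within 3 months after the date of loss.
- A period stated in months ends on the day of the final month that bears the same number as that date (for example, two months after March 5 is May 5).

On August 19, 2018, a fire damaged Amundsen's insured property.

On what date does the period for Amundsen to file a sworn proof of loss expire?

November 19, 2018

3 months after August 19, 2018 is November 19, 2018.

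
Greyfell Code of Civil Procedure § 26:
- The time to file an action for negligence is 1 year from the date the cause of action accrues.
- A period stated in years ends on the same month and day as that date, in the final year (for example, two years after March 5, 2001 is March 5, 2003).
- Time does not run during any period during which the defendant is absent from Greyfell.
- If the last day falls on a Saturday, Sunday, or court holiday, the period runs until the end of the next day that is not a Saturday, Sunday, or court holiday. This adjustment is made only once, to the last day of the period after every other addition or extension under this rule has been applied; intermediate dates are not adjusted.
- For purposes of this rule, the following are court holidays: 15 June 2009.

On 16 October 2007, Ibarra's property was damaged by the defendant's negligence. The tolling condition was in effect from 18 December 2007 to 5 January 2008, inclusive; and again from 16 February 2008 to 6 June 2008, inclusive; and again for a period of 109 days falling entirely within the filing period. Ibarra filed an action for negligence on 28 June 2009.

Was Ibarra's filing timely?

1 year after 16 October 2007 is October 16, 2008.
From December 18, 2007 through January 5, 2008 inclusive is 19 days; tolling adds 19 days: October 16, 2008 + 19 days = November 4, 2008.
From February 16, 2008 through June 6, 2008 inclusive is 112 days; tolling adds 112 days: November 4, 2008 + 112 days = February 24, 2009.
Tolling adds 109 days: February 24, 2009 + 109 days = June 13, 2009.
June 13, 2009 is Saturday; June 14, 2009 is Sunday; June 15, 2009 is a listed holiday. The next qualifying day is June 16, 2009.
The deadline is June 16, 2009; the filing on June 28, 2009 is after that date.

No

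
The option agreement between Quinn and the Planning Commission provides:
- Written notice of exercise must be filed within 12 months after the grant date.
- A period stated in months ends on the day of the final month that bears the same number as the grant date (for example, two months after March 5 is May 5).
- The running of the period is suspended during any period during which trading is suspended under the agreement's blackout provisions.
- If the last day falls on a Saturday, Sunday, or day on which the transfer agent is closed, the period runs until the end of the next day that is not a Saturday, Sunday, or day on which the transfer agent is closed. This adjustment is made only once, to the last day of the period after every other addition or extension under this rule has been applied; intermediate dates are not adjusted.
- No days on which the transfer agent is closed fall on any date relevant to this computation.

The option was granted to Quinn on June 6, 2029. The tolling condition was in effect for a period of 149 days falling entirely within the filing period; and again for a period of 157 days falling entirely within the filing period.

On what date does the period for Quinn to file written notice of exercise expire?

12 months after June 6, 2029 is June 6, 2030.
Tolling adds 149 days: June 6, 2030 + 149 days = November 2, 2030.
Tolling adds 157 days: November 2, 2030 + 157 days = April 8, 2031.
April 8, 2031 is a Tuesday and not a day on which the transfer agent is closed, so no extension applies.

April 8, 2031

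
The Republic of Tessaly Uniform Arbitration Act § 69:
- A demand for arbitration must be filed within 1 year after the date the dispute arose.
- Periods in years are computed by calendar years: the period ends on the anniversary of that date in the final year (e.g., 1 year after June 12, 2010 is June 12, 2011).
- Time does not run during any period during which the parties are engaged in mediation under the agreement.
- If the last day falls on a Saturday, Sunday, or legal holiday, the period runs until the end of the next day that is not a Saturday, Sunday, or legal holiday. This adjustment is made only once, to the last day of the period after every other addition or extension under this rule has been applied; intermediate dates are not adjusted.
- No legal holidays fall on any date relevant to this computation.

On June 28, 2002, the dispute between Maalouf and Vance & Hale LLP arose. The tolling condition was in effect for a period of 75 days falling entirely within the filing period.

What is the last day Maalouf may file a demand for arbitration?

September 11, 2003

1 year after June 28, 2002 is June 28, 2003.
Tolling adds 75 days: June 28, 2003 + 75 days = September 11, 2003.
September 11, 2003 is a Thursday and not a legal holiday, so no extension applies.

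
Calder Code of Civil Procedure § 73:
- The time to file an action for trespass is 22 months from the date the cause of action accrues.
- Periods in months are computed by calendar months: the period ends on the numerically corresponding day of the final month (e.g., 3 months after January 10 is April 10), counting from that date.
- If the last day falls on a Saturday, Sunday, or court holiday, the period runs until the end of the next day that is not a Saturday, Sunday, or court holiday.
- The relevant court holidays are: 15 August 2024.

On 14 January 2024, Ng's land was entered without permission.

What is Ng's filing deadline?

November 14, 2025

22 months after 14 January 2024 is November 14, 2025.
November 14, 2025 is a Friday and not a court holiday, so no extension applies.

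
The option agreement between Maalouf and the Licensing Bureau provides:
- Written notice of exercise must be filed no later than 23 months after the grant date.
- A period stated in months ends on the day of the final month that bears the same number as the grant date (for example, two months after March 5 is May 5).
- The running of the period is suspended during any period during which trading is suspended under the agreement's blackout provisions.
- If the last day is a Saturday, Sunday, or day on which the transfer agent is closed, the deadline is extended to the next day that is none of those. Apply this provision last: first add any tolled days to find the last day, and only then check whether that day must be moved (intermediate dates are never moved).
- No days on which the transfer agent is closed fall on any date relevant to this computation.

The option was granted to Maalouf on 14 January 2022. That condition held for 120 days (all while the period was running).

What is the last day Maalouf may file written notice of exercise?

April 12, 2024

23 months after 14 January 2022 is December 14, 2023.
Tolling adds 120 days: December 14, 2023 + 120 days = April 12, 2024.
April 12, 2024 is a Friday and not a day on which the transfer agent is closed, so no extension applies.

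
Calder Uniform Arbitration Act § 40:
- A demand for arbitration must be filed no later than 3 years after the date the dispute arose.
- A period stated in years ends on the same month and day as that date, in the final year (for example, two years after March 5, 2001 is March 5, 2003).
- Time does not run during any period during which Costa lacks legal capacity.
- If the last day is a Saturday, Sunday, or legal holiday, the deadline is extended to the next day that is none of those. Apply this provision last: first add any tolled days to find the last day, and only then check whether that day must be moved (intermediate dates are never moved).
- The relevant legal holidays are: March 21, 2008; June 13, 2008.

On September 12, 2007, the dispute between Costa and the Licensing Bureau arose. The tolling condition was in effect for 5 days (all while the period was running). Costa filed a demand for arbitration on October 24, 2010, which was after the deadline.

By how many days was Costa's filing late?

3 years after September 12, 2007 is September 12, 2010.
Tolling adds 5 days: September 12, 2010 + 5 days = September 17, 2010.
September 17, 2010 is a Friday and not a legal holiday, so no extension applies.
The deadline is September 17, 2010; from September 17, 2010 to October 24, 2010 is 37 days.

37 days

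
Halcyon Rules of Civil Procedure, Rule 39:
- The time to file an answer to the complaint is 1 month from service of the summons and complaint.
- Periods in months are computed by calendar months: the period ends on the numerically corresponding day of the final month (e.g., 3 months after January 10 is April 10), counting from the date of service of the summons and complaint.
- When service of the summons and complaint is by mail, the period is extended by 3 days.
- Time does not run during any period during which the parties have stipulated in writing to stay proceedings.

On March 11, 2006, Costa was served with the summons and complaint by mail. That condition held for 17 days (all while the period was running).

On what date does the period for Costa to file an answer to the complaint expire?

May 1, 2006

1 month after March 11, 2006 is April 11, 2006.
Service was by mail, adding 3 days: April 11, 2006 + 3 days = April 14, 2006.
Tolling adds 17 days: April 14, 2006 + 17 days = May 1, 2006.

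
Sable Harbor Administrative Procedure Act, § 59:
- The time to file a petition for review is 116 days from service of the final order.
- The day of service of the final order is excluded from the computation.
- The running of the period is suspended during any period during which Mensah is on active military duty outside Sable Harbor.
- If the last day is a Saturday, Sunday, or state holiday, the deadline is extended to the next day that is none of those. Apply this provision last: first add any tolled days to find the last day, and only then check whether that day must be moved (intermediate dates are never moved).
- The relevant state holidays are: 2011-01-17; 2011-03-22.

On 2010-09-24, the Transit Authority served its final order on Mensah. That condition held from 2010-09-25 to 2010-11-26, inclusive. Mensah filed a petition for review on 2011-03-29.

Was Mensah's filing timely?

No

116 days after 2010-09-24 is January 18, 2011.
From September 25, 2010 through November 26, 2010 inclusive is 63 days; tolling adds 63 days: January 18, 2011 + 63 days = March 22, 2011.
March 22, 2011 is a listed holiday. The next qualifying day is March 23, 2011.
The deadline is March 23, 2011; the filing on March 29, 2011 is after that date.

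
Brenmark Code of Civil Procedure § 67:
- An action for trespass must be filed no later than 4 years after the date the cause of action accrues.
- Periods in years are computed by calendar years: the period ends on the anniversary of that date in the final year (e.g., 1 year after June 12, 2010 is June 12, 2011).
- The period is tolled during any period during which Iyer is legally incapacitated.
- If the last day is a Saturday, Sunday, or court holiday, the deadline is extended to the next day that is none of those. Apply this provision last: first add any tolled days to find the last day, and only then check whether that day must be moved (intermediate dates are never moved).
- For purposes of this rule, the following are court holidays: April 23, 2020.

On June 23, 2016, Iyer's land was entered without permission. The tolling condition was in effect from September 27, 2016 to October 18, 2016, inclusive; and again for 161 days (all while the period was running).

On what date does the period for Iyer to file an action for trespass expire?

December 23, 2020

4 years after June 23, 2016 is June 23, 2020.
From September 27, 2016 through October 18, 2016 inclusive is 22 days; tolling adds 22 days: June 23, 2020 + 22 days = July 15, 2020.
Tolling adds 161 days: July 15, 2020 + 161 days = December 23, 2020.
December 23, 2020 is a Wednesday and not a court holiday, so no extension applies.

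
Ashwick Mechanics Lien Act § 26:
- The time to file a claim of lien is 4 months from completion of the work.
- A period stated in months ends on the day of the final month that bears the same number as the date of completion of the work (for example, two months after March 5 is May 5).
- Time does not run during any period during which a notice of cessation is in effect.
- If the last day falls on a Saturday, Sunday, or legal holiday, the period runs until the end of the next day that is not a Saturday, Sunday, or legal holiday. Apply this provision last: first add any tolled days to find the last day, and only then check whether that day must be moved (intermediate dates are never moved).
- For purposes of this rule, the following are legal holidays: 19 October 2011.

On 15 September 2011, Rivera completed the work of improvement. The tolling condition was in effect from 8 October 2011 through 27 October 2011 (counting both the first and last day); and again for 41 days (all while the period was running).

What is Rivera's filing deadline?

March 16, 2012

4 months after 15 September 2011 is January 15, 2012.
From October 8, 2011 through October 27, 2011 inclusive is 20 days; tolling adds 20 days: January 15, 2012 + 20 days = February 4, 2012.
Tolling adds 41 days: February 4, 2012 + 41 days = March 16, 2012.
March 16, 2012 is a Friday and not a legal holiday, so no extension applies.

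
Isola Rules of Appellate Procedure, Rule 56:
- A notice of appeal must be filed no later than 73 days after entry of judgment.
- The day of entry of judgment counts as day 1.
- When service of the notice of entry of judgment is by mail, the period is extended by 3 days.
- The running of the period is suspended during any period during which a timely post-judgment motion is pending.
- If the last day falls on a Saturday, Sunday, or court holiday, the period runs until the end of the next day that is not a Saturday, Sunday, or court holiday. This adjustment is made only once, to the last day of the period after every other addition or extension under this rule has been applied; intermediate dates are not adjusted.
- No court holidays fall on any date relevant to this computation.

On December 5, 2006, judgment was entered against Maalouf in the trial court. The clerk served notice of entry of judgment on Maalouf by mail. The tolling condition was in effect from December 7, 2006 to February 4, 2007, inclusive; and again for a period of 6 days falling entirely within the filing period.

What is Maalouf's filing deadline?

Counting December 5, 2006 as day 1, day 73 is February 15, 2007.
Service was by mail, adding 3 days: February 15, 2007 + 3 days = February 18, 2007.
From December 7, 2006 through February 4, 2007 inclusive is 60 days; tolling adds 60 days: February 18, 2007 + 60 days = April 19, 2007.
Tolling adds 6 days: April 19, 2007 + 6 days = April 25, 2007.
April 25, 2007 is a Wednesday and not a court holiday, so no extension applies.

April 25, 2007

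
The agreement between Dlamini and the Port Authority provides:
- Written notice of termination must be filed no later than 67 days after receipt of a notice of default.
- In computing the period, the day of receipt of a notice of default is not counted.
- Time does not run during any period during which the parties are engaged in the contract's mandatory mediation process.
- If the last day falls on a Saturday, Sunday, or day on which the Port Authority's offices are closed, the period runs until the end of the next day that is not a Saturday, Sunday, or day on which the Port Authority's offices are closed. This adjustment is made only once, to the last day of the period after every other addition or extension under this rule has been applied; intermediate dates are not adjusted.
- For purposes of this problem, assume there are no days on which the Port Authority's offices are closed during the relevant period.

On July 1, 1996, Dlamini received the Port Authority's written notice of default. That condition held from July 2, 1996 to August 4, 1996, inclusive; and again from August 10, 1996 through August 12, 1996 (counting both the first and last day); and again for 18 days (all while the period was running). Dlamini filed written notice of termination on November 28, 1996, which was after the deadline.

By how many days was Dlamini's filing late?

67 days after July 1, 1996 is September 6, 1996.
From July 2, 1996 through August 4, 1996 inclusive is 34 days; tolling adds 34 days: September 6, 1996 + 34 days = October 10, 1996.
From August 10, 1996 through August 12, 1996 inclusive is 3 days; tolling adds 3 days: October 10, 1996 + 3 days = October 13, 1996.
Tolling adds 18 days: October 13, 1996 + 18 days = October 31, 1996.
October 31, 1996 is a Thursday and not a day on which the Port Authority's offices are closed, so no extension applies.
The deadline is October 31, 1996; from October 31, 1996 to November 28, 1996 is 28 days.

28 days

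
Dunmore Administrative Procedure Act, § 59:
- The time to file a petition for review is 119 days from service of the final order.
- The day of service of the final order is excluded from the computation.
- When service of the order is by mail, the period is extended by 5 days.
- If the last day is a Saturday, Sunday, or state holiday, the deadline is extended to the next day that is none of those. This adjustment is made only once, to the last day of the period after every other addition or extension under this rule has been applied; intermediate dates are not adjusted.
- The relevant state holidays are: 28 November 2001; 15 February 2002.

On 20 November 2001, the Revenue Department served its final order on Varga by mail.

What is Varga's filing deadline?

119 days after 20 November 2001 is March 19, 2002.
Service was by mail, adding 5 days: March 19, 2002 + 5 days = March 24, 2002.
March 24, 2002 is Sunday. The next qualifying day is March 25, 2002.

March 25, 2002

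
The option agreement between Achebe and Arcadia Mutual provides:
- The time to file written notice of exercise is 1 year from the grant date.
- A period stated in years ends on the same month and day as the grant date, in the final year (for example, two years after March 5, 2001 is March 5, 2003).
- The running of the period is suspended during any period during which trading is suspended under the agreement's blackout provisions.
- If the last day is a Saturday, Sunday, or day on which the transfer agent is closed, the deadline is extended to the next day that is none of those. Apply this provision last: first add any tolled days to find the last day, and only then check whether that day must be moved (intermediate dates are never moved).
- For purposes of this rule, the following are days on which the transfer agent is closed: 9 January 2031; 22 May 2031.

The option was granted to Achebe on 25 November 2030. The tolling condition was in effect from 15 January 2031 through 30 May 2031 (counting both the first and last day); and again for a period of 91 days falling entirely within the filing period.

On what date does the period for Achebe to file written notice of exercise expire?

1 year after 25 November 2030 is November 25, 2031.
From January 15, 2031 through May 30, 2031 inclusive is 136 days; tolling adds 136 days: November 25, 2031 + 136 days = April 9, 2032.
Tolling adds 91 days: April 9, 2032 + 91 days = July 9, 2032.
July 9, 2032 is a Friday and not a day on which the transfer agent is closed, so no extension applies.

July 9, 2032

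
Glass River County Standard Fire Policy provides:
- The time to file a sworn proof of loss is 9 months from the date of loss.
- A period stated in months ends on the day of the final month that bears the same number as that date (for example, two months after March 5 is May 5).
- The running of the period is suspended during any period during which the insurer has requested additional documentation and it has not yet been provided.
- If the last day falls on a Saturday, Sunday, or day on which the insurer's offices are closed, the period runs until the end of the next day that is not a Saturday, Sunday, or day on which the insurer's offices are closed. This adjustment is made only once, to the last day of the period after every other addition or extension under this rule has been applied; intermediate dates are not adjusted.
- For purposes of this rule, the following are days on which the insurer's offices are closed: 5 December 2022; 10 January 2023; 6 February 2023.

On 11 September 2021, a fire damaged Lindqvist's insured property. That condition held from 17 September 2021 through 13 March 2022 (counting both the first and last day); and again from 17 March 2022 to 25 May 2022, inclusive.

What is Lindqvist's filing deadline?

9 months after 11 September 2021 is June 11, 2022.
From September 17, 2021 through March 13, 2022 inclusive is 178 days; tolling adds 178 days: June 11, 2022 + 178 days = December 6, 2022.
From March 17, 2022 through May 25, 2022 inclusive is 70 days; tolling adds 70 days: December 6, 2022 + 70 days = February 14, 2023.
February 14, 2023 is a Tuesday and not a day on which the insurer's offices are closed, so no extension applies.

February 14, 2023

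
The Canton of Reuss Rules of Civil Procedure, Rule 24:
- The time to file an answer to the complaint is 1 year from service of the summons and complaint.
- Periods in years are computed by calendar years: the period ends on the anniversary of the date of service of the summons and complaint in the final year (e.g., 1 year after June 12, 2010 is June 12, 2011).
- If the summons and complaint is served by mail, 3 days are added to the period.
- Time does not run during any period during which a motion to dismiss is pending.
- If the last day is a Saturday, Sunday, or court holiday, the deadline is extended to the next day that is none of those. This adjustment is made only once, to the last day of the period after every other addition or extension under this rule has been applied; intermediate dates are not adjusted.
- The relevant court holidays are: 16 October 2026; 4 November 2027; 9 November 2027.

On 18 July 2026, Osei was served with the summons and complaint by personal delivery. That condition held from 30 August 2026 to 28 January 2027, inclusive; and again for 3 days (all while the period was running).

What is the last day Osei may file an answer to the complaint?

December 20, 2027

1 year after 18 July 2026 is July 18, 2027.
Service was not by mail, so no mail extension applies.
From August 30, 2026 through January 28, 2027 inclusive is 152 days; tolling adds 152 days: July 18, 2027 + 152 days = December 17, 2027.
Tolling adds 3 days: December 17, 2027 + 3 days = December 20, 2027.
December 20, 2027 is a Monday and not a court holiday, so no extension applies.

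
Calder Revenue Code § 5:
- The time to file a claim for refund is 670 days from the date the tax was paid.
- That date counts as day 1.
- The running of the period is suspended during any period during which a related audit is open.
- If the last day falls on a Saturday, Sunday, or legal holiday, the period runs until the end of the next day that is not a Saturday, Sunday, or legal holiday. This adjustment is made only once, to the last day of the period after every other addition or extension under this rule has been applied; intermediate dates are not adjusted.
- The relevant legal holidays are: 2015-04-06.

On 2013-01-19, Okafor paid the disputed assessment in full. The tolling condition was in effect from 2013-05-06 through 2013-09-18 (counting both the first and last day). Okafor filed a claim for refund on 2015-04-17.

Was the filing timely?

Counting 2013-01-19 as day 1, day 670 is November 19, 2014.
From May 6, 2013 through September 18, 2013 inclusive is 136 days; tolling adds 136 days: November 19, 2014 + 136 days = April 4, 2015.
April 4, 2015 is Saturday; April 5, 2015 is Sunday; April 6, 2015 is a listed holiday. The next qualifying day is April 7, 2015.
The deadline is April 7, 2015; the filing on April 17, 2015 is after that date.

No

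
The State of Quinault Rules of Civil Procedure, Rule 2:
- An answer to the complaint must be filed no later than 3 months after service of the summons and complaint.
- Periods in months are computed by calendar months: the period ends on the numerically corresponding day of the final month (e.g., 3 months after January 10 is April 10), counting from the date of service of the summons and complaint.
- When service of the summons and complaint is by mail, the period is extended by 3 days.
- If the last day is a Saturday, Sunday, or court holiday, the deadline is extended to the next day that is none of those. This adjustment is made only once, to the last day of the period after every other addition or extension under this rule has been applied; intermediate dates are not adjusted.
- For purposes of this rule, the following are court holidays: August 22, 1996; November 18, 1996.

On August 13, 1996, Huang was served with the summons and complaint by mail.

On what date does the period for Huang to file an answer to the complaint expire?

3 months after August 13, 1996 is November 13, 1996.
Service was by mail, adding 3 days: November 13, 1996 + 3 days = November 16, 1996.
November 16, 1996 is Saturday; November 17, 1996 is Sunday; November 18, 1996 is a listed holiday. The next qualifying day is November 19, 1996.

November 19, 1996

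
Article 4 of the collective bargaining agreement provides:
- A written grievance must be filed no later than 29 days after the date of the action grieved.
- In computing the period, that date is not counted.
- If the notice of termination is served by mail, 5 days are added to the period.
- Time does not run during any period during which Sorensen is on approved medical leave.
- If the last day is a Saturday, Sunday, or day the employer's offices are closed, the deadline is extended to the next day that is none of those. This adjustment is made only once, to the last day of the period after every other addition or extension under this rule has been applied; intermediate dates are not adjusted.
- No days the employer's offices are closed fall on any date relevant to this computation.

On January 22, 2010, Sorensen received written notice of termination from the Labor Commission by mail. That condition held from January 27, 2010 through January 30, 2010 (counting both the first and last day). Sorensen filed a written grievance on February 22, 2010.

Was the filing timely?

29 days after January 22, 2010 is February 20, 2010.
Service was by mail, adding 5 days: February 20, 2010 + 5 days = February 25, 2010.
From January 27, 2010 through January 30, 2010 inclusive is 4 days; tolling adds 4 days: February 25, 2010 + 4 days = March 1, 2010.
March 1, 2010 is a Monday and not a day the employer's offices are closed, so no extension applies.
The deadline is March 1, 2010; the filing on February 22, 2010 is on or before that date.

Yes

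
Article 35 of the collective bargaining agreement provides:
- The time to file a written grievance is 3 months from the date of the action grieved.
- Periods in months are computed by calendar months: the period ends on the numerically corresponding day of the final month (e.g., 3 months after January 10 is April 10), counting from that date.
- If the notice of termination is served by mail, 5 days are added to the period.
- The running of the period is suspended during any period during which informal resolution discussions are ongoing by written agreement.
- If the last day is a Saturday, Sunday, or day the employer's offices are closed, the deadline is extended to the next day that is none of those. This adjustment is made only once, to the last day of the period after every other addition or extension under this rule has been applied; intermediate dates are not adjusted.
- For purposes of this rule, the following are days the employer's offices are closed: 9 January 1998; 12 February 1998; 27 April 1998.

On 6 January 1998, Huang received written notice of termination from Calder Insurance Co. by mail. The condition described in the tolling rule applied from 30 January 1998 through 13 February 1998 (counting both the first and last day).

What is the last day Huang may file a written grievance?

April 28, 1998

3 months after 6 January 1998 is April 6, 1998.
Service was by mail, adding 5 days: April 6, 1998 + 5 days = April 11, 1998.
From January 30, 1998 through February 13, 1998 inclusive is 15 days; tolling adds 15 days: April 11, 1998 + 15 days = April 26, 1998.
April 26, 1998 is Sunday; April 27, 1998 is a listed holiday. The next qualifying day is April 28, 1998.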